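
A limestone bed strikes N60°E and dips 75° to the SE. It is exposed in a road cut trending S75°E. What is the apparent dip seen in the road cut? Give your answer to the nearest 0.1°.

The section lies 45° from the strike.
tan α = tan 75° × sin 45° = 3.7321 × 0.7071 = 2.6390
apparent dip = arctan 2.6390 = 69.25°

69.2°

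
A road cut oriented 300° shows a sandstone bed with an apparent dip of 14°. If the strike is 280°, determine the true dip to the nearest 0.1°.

β = acute angle between strike 280° and section 300° = 20°.
tan(true dip) = tan 14° / sin 20° = 0.7290
δ = arctan(0.7290) = 36.09°

36.1°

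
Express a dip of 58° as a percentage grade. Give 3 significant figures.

160%

grade % = 100 × tan 58° = 100 × 1.6003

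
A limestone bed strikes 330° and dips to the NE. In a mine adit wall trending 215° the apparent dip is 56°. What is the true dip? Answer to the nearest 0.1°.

58.6°

The section is 65° from the strike.
tan(true dip) = tan 56° / sin 65° = 1.6358
δ = arctan(1.6358) = 58.56°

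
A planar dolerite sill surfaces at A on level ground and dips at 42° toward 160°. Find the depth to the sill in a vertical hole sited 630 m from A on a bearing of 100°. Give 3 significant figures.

284 m

The hole lies 60° from the dip direction, so the down-dip offset is 630 × cos 60° = 315.00 m.
Depth = down-dip offset × tan(dip) = 315.00 × tan 42° = 315.00 × 0.9004
Depth = 283.63 m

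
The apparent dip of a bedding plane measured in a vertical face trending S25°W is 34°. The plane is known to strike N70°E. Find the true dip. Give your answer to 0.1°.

The section is 45° from the strike.
tan(true dip) = tan 34° / sin 45° = 0.9539
δ = arctan(0.9539) = 43.65°

43.6°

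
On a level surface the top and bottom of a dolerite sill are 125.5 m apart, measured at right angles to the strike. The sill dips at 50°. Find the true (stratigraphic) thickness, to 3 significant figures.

True thickness t = w · sin(dip) = 125.5 × sin 50°
t = 125.5 × 0.7660 = 96.139 m

96.1 m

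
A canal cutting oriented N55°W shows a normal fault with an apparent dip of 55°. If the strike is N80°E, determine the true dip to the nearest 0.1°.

The section is 45° from the strike.
tan δ = tan α / sin β = tan 55° / sin 45° = 1.4281 / 0.7071 = 2.0197
true dip = arctan 2.0197 = 63.66°

63.7°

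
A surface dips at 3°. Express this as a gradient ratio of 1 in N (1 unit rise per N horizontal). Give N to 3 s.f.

1 in 19.1

1 : N means tan θ = 1/N, so N = 1/tan 3° = 1/0.0524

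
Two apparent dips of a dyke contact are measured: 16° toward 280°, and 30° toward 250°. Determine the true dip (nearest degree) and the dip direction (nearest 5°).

Each apparent-dip line lies in the plane. As unit vectors (x east, y north, z up), v₁ plunges 16°→280° and v₂ plunges 30°→250°.
The plane normal is n = v₁ × v₂ ∝ (-0.165, -0.249, 0.416).
tan δ = √(n_x²+n_y²)/n_z = 0.299/0.416, so δ = 35.7°.
Dip direction = azimuth of (n_x, n_y) = atan2(-0.165, -0.249) = 214°.

true dip 36°, dip direction 215°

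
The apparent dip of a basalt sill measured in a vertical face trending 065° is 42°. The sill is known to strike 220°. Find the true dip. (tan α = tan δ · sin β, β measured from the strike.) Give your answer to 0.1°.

64.9°

β = acute angle between strike 220° and section 065° = 25°.
tan δ = tan α / sin β = tan 42° / sin 25° = 0.9004 / 0.4226 = 2.1305
true dip = arctan 2.1305 = 64.86°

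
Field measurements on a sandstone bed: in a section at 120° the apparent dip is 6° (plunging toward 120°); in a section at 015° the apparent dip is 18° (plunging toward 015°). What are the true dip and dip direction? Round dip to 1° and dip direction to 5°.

true dip 21°, dip direction 045°

Each apparent-dip line lies in the plane. As unit vectors (x east, y north, z up), v₁ plunges 6°→120° and v₂ plunges 18°→015°.
n = v₁ × v₂ = (0.250, 0.240, 0.914) (taken with n_z > 0).
tan δ = √(n_x²+n_y²)/n_z = 0.347/0.914, so δ = 20.8°.
Dip direction = azimuth of (n_x, n_y) = atan2(0.250, 0.240) = 46°.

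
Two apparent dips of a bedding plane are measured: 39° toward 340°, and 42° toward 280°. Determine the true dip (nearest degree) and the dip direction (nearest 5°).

The two traces are lines in the plane: v₁ = (sin 340°·cos 39°, cos 340°·cos 39°, −sin 39°), v₂ = (sin 280°·cos 42°, cos 280°·cos 42°, −sin 42°).
Cross product v₁ × v₂ gives the pole to the plane: n ∝ (-0.407, 0.283, 0.500).
True dip = arccos(n_z / |n|) = arccos(0.7101) = 44.8°.
Dip direction = azimuth of (n_x, n_y) = atan2(-0.407, 0.283) = 305°.

true dip 45°, dip direction 305°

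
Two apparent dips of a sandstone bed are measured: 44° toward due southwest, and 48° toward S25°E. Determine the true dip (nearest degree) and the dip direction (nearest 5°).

Each apparent-dip line lies in the plane. As unit vectors (x east, y north, z up), v₁ plunges 44°→due southwest and v₂ plunges 48°→S25°E.
n = v₁ × v₂ = (-0.043, -0.574, 0.452) (taken with n_z > 0).
True dip = arccos(n_z / |n|) = arccos(0.6176) = 51.9°.
Dip direction = azimuth of (n_x, n_y) = atan2(-0.043, -0.574) = 184°.

true dip 52°, dip direction 185°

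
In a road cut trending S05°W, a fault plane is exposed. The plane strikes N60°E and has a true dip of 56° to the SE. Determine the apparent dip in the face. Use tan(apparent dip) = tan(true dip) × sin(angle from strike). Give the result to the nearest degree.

The section lies 55° from the strike.
tan α = tan 56° × sin 55° = 1.4826 × 0.8192 = 1.2144
apparent dip = arctan 1.2144 = 50.53°

51°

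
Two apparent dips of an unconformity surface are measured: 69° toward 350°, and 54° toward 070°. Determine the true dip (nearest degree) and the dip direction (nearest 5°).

Each apparent-dip line lies in the plane. As unit vectors (x east, y north, z up), v₁ plunges 69°→350° and v₂ plunges 54°→070°.
n = v₁ × v₂ = (0.098, 0.566, 0.207) (taken with n_z > 0).
Dip δ = arctan(|n_h|/n_z) = arctan(0.574/0.207) = 70.1°.
The horizontal component of n points toward azimuth atan2(n_x, n_y) = 10°, the dip direction.

true dip 70°, dip direction 010°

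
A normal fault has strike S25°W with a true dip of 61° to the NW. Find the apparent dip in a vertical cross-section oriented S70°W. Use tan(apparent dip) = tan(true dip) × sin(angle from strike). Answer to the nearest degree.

Angle between strike (S25°W) and section (S70°W): β = 45°.
tan α = tan 61° × sin 45° = 1.8040 × 0.7071 = 1.2757
α = arctan(1.2757) = 51.91°

52°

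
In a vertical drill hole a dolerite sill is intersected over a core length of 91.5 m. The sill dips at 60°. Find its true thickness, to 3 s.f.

True thickness t = h · cos(dip) = 91.5 × cos 60°
t = 91.5 × 0.5000 = 45.750 m

45.8 m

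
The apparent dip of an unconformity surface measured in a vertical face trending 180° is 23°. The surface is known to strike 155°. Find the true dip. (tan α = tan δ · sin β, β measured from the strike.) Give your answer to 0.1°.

45.1°

The section is 25° from the strike.
tan(true dip) = tan 23° / sin 25° = 1.0044
true dip = arctan 1.0044 = 45.13°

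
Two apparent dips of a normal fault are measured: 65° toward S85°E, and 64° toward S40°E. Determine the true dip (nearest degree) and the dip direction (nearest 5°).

true dip 66°, dip direction 115°

Each apparent-dip line lies in the plane. As unit vectors (x east, y north, z up), v₁ plunges 65°→S85°E and v₂ plunges 64°→S40°E.
Cross product v₁ × v₂ gives the pole to the plane: n ∝ (0.271, -0.123, 0.131).
Dip δ = arctan(|n_h|/n_z) = arctan(0.298/0.131) = 66.3°.
The horizontal component of n points toward azimuth atan2(n_x, n_y) = 114°, the dip direction.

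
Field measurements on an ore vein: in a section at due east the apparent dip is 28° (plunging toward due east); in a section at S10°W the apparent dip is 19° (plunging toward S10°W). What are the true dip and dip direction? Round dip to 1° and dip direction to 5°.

true dip 35°, dip direction 130°

Represent each trace as a vector plunging at its apparent dip toward its trend (east-north-up frame): v₁ = (0.883, 0.000, -0.469), v₂ = (-0.164, -0.931, -0.326).
The plane normal is n = v₁ × v₂ ∝ (0.437, -0.365, 0.822).
Dip δ = arctan(|n_h|/n_z) = arctan(0.569/0.822) = 34.7°.
Dip direction = azimuth of (n_x, n_y) = atan2(0.437, -0.365) = 130°.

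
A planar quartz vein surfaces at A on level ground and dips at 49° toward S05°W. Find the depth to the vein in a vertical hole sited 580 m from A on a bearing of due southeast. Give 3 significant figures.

The hole lies 50° from the dip direction, so the down-dip offset is 580 × cos 50° = 372.82 m.
Depth = down-dip offset × tan(dip) = 372.82 × tan 49° = 372.82 × 1.1504
Depth = 428.88 m

429 m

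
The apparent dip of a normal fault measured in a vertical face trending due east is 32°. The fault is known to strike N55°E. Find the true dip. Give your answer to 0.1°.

47.5°

β = acute angle between strike N55°E and section due east = 35°.
tan δ = tan α / sin β = tan 32° / sin 35° = 0.6249 / 0.5736 = 1.0894
δ = arctan(1.0894) = 47.45°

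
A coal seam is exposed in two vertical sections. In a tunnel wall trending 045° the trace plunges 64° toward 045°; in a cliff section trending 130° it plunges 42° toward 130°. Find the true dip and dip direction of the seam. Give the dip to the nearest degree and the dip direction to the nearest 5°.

true dip 65°, dip direction 065°

The two traces are lines in the plane: v₁ = (sin 45°·cos 64°, cos 45°·cos 64°, −sin 64°), v₂ = (sin 130°·cos 42°, cos 130°·cos 42°, −sin 42°).
The plane normal is n = v₁ × v₂ ∝ (0.637, 0.304, 0.325).
True dip = arccos(n_z / |n|) = arccos(0.4178) = 65.3°.
Dip direction = azimuth of (n_x, n_y) = atan2(0.637, 0.304) = 64°.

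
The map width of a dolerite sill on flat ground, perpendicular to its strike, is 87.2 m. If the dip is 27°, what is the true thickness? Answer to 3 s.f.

39.6 m

True thickness t = w · sin(dip) = 87.2 × sin 27°
t = 87.2 × 0.4540 = 39.588 m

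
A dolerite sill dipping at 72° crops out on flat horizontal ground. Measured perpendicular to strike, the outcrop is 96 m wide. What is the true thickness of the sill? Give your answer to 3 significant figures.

True thickness t = w · sin(dip) = 96 × sin 72°
t = 96 × 0.9511 = 91.301 m

91.3 m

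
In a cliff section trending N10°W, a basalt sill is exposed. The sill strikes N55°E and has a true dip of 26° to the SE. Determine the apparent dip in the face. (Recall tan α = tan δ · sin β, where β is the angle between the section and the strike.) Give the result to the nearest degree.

24°

Angle between strike (N55°E) and section (N10°W): β = 65°.
tan(apparent dip) = tan 26° · sin 65° = 0.4420
α = arctan(0.4420) = 23.85°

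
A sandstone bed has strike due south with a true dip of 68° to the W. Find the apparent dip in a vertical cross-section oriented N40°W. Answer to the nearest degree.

58°

Angle between strike (due south) and section (N40°W): β = 40°.
tan(apparent dip) = tan 68° · sin 40° = 1.5910
α = arctan(1.5910) = 57.85°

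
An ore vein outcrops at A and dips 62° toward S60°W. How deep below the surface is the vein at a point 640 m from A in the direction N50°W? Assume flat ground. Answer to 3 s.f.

412 m

The hole lies 70° from the dip direction, so the down-dip offset is 640 × cos 70° = 218.89 m.
Depth = down-dip offset × tan(dip) = 218.89 × tan 62° = 218.89 × 1.8807
Depth = 411.68 m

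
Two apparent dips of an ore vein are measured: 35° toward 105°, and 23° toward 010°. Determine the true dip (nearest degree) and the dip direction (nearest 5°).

The two traces are lines in the plane: v₁ = (sin 105°·cos 35°, cos 105°·cos 35°, −sin 35°), v₂ = (sin 10°·cos 23°, cos 10°·cos 23°, −sin 23°).
Cross product v₁ × v₂ gives the pole to the plane: n ∝ (0.603, 0.217, 0.751).
True dip = arccos(n_z / |n|) = arccos(0.7608) = 40.5°.
The horizontal component of n points toward azimuth atan2(n_x, n_y) = 70°, the dip direction.

true dip 40°, dip direction 070°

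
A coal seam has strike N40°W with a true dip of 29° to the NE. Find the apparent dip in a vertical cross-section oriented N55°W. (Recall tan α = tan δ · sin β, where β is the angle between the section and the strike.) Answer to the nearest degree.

Angle between strike (N40°W) and section (N55°W): β = 15°.
tan(apparent dip) = tan 29° · sin 15° = 0.1435
α = arctan(0.1435) = 8.16°

8°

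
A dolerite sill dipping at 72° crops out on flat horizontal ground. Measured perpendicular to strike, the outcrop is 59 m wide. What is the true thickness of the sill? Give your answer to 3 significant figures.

56.1 m

True thickness t = w · sin(dip) = 59 × sin 72°
t = 59 × 0.9511 = 56.112 m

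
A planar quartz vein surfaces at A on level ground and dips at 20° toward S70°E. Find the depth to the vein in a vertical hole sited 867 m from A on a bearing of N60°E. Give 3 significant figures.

The hole lies 50° from the dip direction, so the down-dip offset is 867 × cos 50° = 557.30 m.
Depth = down-dip offset × tan(dip) = 557.30 × tan 20° = 557.30 × 0.3640
Depth = 202.84 m

203 m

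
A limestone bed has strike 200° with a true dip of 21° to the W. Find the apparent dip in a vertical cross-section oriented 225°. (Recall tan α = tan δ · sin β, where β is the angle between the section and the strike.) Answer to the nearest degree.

9°

Angle between strike (200°) and section (225°): β = 25°.
tan(apparent dip) = tan 21° · sin 25° = 0.1622
α = arctan(0.1622) = 9.21°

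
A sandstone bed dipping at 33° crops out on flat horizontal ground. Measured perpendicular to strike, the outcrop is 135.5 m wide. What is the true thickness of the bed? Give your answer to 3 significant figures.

True thickness t = w · sin(dip) = 135.5 × sin 33°
t = 135.5 × 0.5446 = 73.799 m

73.8 m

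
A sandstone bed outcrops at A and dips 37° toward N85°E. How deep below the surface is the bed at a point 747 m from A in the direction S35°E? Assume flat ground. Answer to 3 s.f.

The hole lies 60° from the dip direction, so the down-dip offset is 747 × cos 60° = 373.50 m.
Depth = down-dip offset × tan(dip) = 373.50 × tan 37° = 373.50 × 0.7536
Depth = 281.45 m

281 m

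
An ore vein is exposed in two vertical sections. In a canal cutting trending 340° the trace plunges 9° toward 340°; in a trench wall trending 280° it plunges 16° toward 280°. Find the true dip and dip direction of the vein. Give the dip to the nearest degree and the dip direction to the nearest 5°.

true dip 16°, dip direction 285°

Represent each trace as a vector plunging at its apparent dip toward its trend (east-north-up frame): v₁ = (-0.338, 0.928, -0.156), v₂ = (-0.947, 0.167, -0.276).
Cross product v₁ × v₂ gives the pole to the plane: n ∝ (-0.230, 0.055, 0.822).
Dip δ = arctan(|n_h|/n_z) = arctan(0.236/0.822) = 16.0°.
Dip direction = azimuth of (n_x, n_y) = atan2(-0.230, 0.055) = 283°.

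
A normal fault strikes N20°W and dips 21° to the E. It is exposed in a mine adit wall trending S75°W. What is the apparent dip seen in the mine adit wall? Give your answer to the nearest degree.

The strike is N20°W and the section trends S75°W; the acute angle between them is β = 85°.
tan(apparent dip) = tan 21° · sin 85° = 0.3824
apparent dip = arctan 0.3824 = 20.93°

21°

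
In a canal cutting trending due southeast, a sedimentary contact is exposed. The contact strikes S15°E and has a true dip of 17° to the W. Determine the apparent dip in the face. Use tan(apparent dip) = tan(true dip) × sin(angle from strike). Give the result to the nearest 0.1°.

The strike is S15°E and the section trends due southeast; the acute angle between them is β = 30°.
tan(apparent dip) = tan 17° · sin 30° = 0.1529
α = arctan(0.1529) = 8.69°

8.7°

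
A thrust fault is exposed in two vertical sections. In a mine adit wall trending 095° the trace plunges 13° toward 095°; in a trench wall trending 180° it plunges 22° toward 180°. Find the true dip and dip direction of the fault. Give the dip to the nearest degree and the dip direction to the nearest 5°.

Each apparent-dip line lies in the plane. As unit vectors (x east, y north, z up), v₁ plunges 13°→095° and v₂ plunges 22°→180°.
The plane normal is n = v₁ × v₂ ∝ (0.177, -0.364, 0.900).
Dip δ = arctan(|n_h|/n_z) = arctan(0.404/0.900) = 24.2°.
Dip direction = azimuth of (n_x, n_y) = atan2(0.177, -0.364) = 154°.

true dip 24°, dip direction 155°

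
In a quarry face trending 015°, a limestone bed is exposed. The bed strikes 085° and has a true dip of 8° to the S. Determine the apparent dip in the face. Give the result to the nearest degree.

The section lies 70° from the strike.
tan(apparent dip) = tan 8° · sin 70° = 0.1321
α = arctan(0.1321) = 7.52°

8°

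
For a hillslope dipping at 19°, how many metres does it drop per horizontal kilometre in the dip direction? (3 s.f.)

drop per km = 1000 × tan 19° = 1000 × 0.3443

344 m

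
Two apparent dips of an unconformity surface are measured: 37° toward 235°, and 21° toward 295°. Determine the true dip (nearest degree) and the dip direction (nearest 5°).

true dip 37°, dip direction 235°

Represent each trace as a vector plunging at its apparent dip toward its trend (east-north-up frame): v₁ = (-0.654, -0.458, -0.602), v₂ = (-0.846, 0.395, -0.358).
Cross product v₁ × v₂ gives the pole to the plane: n ∝ (-0.402, -0.275, 0.646).
tan δ = √(n_x²+n_y²)/n_z = 0.487/0.646, so δ = 37.0°.
Dip direction = azimuth of (n_x, n_y) = atan2(-0.402, -0.275) = 236°.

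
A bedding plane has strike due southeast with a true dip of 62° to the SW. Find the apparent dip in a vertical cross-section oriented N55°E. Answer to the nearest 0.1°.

61.6°

The section lies 80° from the strike.
tan α = tan 62° × sin 80° = 1.8807 × 0.9848 = 1.8522
apparent dip = arctan 1.8522 = 61.63°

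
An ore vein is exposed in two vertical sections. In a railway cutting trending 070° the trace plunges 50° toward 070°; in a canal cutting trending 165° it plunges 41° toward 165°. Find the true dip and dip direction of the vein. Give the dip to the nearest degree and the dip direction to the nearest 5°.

true dip 57°, dip direction 110°

Each apparent-dip line lies in the plane. As unit vectors (x east, y north, z up), v₁ plunges 50°→070° and v₂ plunges 41°→165°.
The plane normal is n = v₁ × v₂ ∝ (0.703, -0.247, 0.483).
tan δ = √(n_x²+n_y²)/n_z = 0.745/0.483, so δ = 57.0°.
Dip direction = azimuth of (n_x, n_y) = atan2(0.703, -0.247) = 109°.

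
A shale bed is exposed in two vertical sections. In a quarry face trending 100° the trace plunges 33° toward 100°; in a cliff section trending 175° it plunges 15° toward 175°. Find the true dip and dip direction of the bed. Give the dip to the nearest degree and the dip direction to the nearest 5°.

true dip 33°, dip direction 110°

Represent each trace as a vector plunging at its apparent dip toward its trend (east-north-up frame): v₁ = (0.826, -0.146, -0.545), v₂ = (0.084, -0.962, -0.259).
The plane normal is n = v₁ × v₂ ∝ (0.486, -0.168, 0.782).
tan δ = √(n_x²+n_y²)/n_z = 0.515/0.782, so δ = 33.3°.
The horizontal component of n points toward azimuth atan2(n_x, n_y) = 109°, the dip direction.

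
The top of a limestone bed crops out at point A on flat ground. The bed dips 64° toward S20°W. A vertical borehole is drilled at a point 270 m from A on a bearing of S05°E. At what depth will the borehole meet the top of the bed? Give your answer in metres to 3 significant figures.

502 m

The hole lies 25° from the dip direction, so the down-dip offset is 270 × cos 25° = 244.70 m.
Depth = down-dip offset × tan(dip) = 244.70 × tan 64° = 244.70 × 2.0503
Depth = 501.72 m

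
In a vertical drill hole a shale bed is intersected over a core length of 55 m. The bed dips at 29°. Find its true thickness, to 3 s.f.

48.1 m

True thickness t = h · cos(dip) = 55 × cos 29°
t = 55 × 0.8746 = 48.104 m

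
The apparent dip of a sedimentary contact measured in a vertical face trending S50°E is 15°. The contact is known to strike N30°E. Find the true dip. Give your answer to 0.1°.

β = acute angle between strike N30°E and section S50°E = 80°.
tan(true dip) = tan 15° / sin 80° = 0.2721
true dip = arctan 0.2721 = 15.22°

15.2°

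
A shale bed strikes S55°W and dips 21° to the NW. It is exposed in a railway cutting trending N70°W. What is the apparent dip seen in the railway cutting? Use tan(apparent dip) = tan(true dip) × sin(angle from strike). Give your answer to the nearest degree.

17°

The strike is S55°W and the section trends N70°W; the acute angle between them is β = 55°.
tan α = tan 21° × sin 55° = 0.3839 × 0.8192 = 0.3144
apparent dip = arctan 0.3144 = 17.46°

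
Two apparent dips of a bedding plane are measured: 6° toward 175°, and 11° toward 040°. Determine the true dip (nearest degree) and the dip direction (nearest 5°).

The two traces are lines in the plane: v₁ = (sin 175°·cos 6°, cos 175°·cos 6°, −sin 6°), v₂ = (sin 40°·cos 11°, cos 40°·cos 11°, −sin 11°).
Cross product v₁ × v₂ gives the pole to the plane: n ∝ (0.268, -0.049, 0.690).
True dip = arccos(n_z / |n|) = arccos(0.9303) = 21.5°.
Dip direction = atan2(0.268, -0.049) = 100° (azimuth of n's horizontal projection).

true dip 22°, dip direction 100°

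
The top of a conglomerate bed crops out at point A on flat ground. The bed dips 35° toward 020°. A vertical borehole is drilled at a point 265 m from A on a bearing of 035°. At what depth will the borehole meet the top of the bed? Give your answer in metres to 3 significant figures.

The hole lies 15° from the dip direction, so the down-dip offset is 265 × cos 15° = 255.97 m.
Depth = down-dip offset × tan(dip) = 255.97 × tan 35° = 255.97 × 0.7002
Depth = 179.23 m

179 m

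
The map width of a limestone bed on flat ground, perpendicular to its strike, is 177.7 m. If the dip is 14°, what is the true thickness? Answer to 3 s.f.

43.0 m

True thickness t = w · sin(dip) = 177.7 × sin 14°
t = 177.7 × 0.2419 = 42.990 m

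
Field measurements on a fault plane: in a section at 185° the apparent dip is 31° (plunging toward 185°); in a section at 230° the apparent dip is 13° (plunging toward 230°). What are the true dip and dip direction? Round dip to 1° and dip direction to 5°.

The two traces are lines in the plane: v₁ = (sin 185°·cos 31°, cos 185°·cos 31°, −sin 31°), v₂ = (sin 230°·cos 13°, cos 230°·cos 13°, −sin 13°).
n = v₁ × v₂ = (0.130, -0.368, 0.591) (taken with n_z > 0).
Dip δ = arctan(|n_h|/n_z) = arctan(0.390/0.591) = 33.4°.
The horizontal component of n points toward azimuth atan2(n_x, n_y) = 160°, the dip direction.

true dip 33°, dip direction 160°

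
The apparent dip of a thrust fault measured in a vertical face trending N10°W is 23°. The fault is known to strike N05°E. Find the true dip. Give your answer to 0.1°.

58.6°

β = acute angle between strike N05°E and section N10°W = 15°.
tan(true dip) = tan 23° / sin 15° = 1.6400
true dip = arctan 1.6400 = 58.63°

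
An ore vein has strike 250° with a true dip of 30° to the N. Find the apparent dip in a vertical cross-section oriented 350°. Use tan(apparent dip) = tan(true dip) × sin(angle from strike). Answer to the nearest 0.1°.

The section lies 80° from the strike.
tan(apparent dip) = tan 30° · sin 80° = 0.5686
apparent dip = arctan 0.5686 = 29.62°

29.6°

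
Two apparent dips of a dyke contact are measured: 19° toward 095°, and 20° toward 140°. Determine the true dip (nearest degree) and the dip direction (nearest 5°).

true dip 21°, dip direction 120°

Represent each trace as a vector plunging at its apparent dip toward its trend (east-north-up frame): v₁ = (0.942, -0.082, -0.326), v₂ = (0.604, -0.720, -0.342).
Cross product v₁ × v₂ gives the pole to the plane: n ∝ (0.206, -0.126, 0.628).
tan δ = √(n_x²+n_y²)/n_z = 0.241/0.628, so δ = 21.0°.
Dip direction = atan2(0.206, -0.126) = 121° (azimuth of n's horizontal projection).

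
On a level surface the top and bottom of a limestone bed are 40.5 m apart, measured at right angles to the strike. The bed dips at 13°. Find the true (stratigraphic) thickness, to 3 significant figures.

9.11 m

True thickness t = w · sin(dip) = 40.5 × sin 13°
t = 40.5 × 0.2250 = 9.111 m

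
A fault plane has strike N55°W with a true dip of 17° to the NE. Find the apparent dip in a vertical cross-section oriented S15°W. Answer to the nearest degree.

Angle between strike (N55°W) and section (S15°W): β = 70°.
tan α = tan 17° × sin 70° = 0.3057 × 0.9397 = 0.2873
apparent dip = arctan 0.2873 = 16.03°

16°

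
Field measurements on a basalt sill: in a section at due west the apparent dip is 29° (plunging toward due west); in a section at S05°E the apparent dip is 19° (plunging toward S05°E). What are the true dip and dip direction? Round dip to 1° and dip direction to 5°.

true dip 34°, dip direction 235°

Represent each trace as a vector plunging at its apparent dip toward its trend (east-north-up frame): v₁ = (-0.875, -0.000, -0.485), v₂ = (0.082, -0.942, -0.326).
Cross product v₁ × v₂ gives the pole to the plane: n ∝ (-0.457, -0.325, 0.824).
Dip δ = arctan(|n_h|/n_z) = arctan(0.560/0.824) = 34.2°.
The horizontal component of n points toward azimuth atan2(n_x, n_y) = 235°, the dip direction.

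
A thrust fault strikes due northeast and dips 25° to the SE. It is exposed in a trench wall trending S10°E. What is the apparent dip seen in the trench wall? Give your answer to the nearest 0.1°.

20.9°

The strike is due northeast and the section trends S10°E; the acute angle between them is β = 55°.
tan(apparent dip) = tan 25° · sin 55° = 0.3820
α = arctan(0.3820) = 20.91°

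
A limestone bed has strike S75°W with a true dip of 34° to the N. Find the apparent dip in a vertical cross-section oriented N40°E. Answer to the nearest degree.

21°

The section lies 35° from the strike.
tan(apparent dip) = tan 34° · sin 35° = 0.3869
α = arctan(0.3869) = 21.15°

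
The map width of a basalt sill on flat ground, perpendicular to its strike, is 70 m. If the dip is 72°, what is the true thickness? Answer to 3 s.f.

66.6 m

True thickness t = w · sin(dip) = 70 × sin 72°
t = 70 × 0.9511 = 66.574 m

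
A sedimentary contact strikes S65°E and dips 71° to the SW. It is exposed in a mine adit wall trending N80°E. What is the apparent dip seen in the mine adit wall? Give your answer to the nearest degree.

The section lies 35° from the strike.
tan(apparent dip) = tan 71° · sin 35° = 1.6658
α = arctan(1.6658) = 59.02°

59°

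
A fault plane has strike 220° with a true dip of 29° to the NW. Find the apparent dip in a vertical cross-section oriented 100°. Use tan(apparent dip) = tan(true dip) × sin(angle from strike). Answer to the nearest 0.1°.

The strike is 220° and the section trends 100°; the acute angle between them is β = 60°.
tan α = tan 29° × sin 60° = 0.5543 × 0.8660 = 0.4800
apparent dip = arctan 0.4800 = 25.64°

25.6°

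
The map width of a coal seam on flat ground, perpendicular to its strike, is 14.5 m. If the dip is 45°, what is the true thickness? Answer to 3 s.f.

10.3 m

True thickness t = w · sin(dip) = 14.5 × sin 45°
t = 14.5 × 0.7071 = 10.253 m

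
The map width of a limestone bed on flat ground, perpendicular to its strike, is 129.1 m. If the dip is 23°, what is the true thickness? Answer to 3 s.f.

50.4 m

True thickness t = w · sin(dip) = 129.1 × sin 23°
t = 129.1 × 0.3907 = 50.443 m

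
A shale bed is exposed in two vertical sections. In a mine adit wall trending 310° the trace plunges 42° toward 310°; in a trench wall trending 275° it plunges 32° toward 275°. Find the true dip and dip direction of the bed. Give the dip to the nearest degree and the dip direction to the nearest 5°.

The two traces are lines in the plane: v₁ = (sin 310°·cos 42°, cos 310°·cos 42°, −sin 42°), v₂ = (sin 275°·cos 32°, cos 275°·cos 32°, −sin 32°).
Cross product v₁ × v₂ gives the pole to the plane: n ∝ (-0.204, 0.264, 0.361).
tan δ = √(n_x²+n_y²)/n_z = 0.333/0.361, so δ = 42.7°.
Dip direction = azimuth of (n_x, n_y) = atan2(-0.204, 0.264) = 322°.

true dip 43°, dip direction 320°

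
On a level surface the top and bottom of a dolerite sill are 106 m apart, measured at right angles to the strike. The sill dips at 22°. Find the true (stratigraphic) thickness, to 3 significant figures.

True thickness t = w · sin(dip) = 106 × sin 22°
t = 106 × 0.3746 = 39.708 m

39.7 m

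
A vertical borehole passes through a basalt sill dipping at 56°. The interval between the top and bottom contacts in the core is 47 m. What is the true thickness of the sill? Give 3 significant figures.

True thickness t = h · cos(dip) = 47 × cos 56°
t = 47 × 0.5592 = 26.282 m

26.3 m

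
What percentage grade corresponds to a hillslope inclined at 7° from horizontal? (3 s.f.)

grade % = 100 × tan 7° = 100 × 0.1228

12.3%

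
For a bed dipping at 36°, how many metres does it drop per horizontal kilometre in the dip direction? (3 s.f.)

727 m

drop per km = 1000 × tan 36° = 1000 × 0.7265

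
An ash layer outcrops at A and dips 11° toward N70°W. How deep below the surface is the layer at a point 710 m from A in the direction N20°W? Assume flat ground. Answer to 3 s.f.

The hole lies 50° from the dip direction, so the down-dip offset is 710 × cos 50° = 456.38 m.
Depth = down-dip offset × tan(dip) = 456.38 × tan 11° = 456.38 × 0.1944
Depth = 88.71 m

88.7 m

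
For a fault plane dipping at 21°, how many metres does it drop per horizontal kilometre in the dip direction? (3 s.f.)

384 m

drop per km = 1000 × tan 21° = 1000 × 0.3839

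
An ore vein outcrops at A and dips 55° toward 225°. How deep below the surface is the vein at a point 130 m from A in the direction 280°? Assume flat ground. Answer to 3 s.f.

106 m

The hole lies 55° from the dip direction, so the down-dip offset is 130 × cos 55° = 74.56 m.
Depth = down-dip offset × tan(dip) = 74.56 × tan 55° = 74.56 × 1.4281
Depth = 106.49 m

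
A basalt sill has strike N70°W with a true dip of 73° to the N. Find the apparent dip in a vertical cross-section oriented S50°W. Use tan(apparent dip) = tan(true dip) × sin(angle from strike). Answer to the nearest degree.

71°

Angle between strike (N70°W) and section (S50°W): β = 60°.
tan(apparent dip) = tan 73° · sin 60° = 2.8326
α = arctan(2.8326) = 70.56°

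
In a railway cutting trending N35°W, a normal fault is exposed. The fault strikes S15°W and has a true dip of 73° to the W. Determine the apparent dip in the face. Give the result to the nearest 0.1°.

68.2°

The section lies 50° from the strike.
tan α = tan 73° × sin 50° = 3.2709 × 0.7660 = 2.5056
apparent dip = arctan 2.5056 = 68.24°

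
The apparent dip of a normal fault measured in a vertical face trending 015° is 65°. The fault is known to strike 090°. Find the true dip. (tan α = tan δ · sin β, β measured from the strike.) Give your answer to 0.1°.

65.8°

The section is 75° from the strike.
tan δ = tan α / sin β = tan 65° / sin 75° = 2.1445 / 0.9659 = 2.2202
δ = arctan(2.2202) = 65.75°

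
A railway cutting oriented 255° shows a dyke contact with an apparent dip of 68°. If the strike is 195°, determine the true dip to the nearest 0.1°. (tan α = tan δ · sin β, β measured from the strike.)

70.7°

β = acute angle between strike 195° and section 255° = 60°.
tan δ = tan α / sin β = tan 68° / sin 60° = 2.4751 / 0.8660 = 2.8580
true dip = arctan 2.8580 = 70.72°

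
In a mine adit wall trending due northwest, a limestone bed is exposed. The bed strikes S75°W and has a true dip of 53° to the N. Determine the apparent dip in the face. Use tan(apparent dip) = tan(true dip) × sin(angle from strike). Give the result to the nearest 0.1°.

49.0°

The strike is S75°W and the section trends due northwest; the acute angle between them is β = 60°.
tan(apparent dip) = tan 53° · sin 60° = 1.1493
apparent dip = arctan 1.1493 = 48.97°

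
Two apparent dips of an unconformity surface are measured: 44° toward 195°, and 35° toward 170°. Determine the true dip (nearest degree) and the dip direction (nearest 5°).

true dip 46°, dip direction 220°

Each apparent-dip line lies in the plane. As unit vectors (x east, y north, z up), v₁ plunges 44°→195° and v₂ plunges 35°→170°.
The plane normal is n = v₁ × v₂ ∝ (-0.162, -0.206, 0.249).
Dip δ = arctan(|n_h|/n_z) = arctan(0.262/0.249) = 46.4°.
The horizontal component of n points toward azimuth atan2(n_x, n_y) = 218°, the dip direction.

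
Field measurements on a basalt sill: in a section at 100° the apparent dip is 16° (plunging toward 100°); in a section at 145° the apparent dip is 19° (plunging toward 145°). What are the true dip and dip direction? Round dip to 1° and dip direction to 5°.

true dip 19°, dip direction 135°

Represent each trace as a vector plunging at its apparent dip toward its trend (east-north-up frame): v₁ = (0.947, -0.167, -0.276), v₂ = (0.542, -0.775, -0.326).
Cross product v₁ × v₂ gives the pole to the plane: n ∝ (0.159, -0.159, 0.643).
True dip = arccos(n_z / |n|) = arccos(0.9439) = 19.3°.
Dip direction = azimuth of (n_x, n_y) = atan2(0.159, -0.159) = 135°.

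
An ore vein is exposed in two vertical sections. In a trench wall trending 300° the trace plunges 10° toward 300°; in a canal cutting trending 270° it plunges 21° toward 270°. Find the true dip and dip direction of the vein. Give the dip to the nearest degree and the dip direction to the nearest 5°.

true dip 26°, dip direction 230°

Each apparent-dip line lies in the plane. As unit vectors (x east, y north, z up), v₁ plunges 10°→300° and v₂ plunges 21°→270°.
The plane normal is n = v₁ × v₂ ∝ (-0.176, -0.144, 0.460).
Dip δ = arctan(|n_h|/n_z) = arctan(0.227/0.460) = 26.3°.
Dip direction = atan2(-0.176, -0.144) = 231° (azimuth of n's horizontal projection).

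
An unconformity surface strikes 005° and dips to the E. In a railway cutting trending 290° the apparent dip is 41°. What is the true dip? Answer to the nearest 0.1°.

42.0°

The section is 75° from the strike.
tan(true dip) = tan 41° / sin 75° = 0.9000
δ = arctan(0.9000) = 41.99°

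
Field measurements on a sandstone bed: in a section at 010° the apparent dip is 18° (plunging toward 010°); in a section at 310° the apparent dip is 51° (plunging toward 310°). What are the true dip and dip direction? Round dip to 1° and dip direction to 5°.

true dip 52°, dip direction 295°

Represent each trace as a vector plunging at its apparent dip toward its trend (east-north-up frame): v₁ = (0.165, 0.937, -0.309), v₂ = (-0.482, 0.405, -0.777).
Cross product v₁ × v₂ gives the pole to the plane: n ∝ (-0.603, 0.277, 0.518).
True dip = arccos(n_z / |n|) = arccos(0.6156) = 52.0°.
The horizontal component of n points toward azimuth atan2(n_x, n_y) = 295°, the dip direction.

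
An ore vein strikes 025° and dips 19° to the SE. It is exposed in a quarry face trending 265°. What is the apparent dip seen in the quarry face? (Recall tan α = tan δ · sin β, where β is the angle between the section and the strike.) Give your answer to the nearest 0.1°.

The strike is 025° and the section trends 265°; the acute angle between them is β = 60°.
tan(apparent dip) = tan 19° · sin 60° = 0.2982
α = arctan(0.2982) = 16.60°

16.6°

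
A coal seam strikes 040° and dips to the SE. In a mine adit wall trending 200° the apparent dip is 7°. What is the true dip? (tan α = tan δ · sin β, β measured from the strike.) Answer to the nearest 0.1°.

β = acute angle between strike 040° and section 200° = 20°.
tan δ = tan α / sin β = tan 7° / sin 20° = 0.1228 / 0.3420 = 0.3590
true dip = arctan 0.3590 = 19.75°

19.7°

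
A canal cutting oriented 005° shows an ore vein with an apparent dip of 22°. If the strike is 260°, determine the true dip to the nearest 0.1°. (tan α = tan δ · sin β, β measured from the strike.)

22.7°

The section is 75° from the strike.
tan δ = tan α / sin β = tan 22° / sin 75° = 0.4040 / 0.9659 = 0.4183
true dip = arctan 0.4183 = 22.70°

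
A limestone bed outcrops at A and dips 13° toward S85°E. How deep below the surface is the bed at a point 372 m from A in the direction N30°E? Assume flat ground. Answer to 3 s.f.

36.3 m

The hole lies 65° from the dip direction, so the down-dip offset is 372 × cos 65° = 157.21 m.
Depth = down-dip offset × tan(dip) = 157.21 × tan 13° = 157.21 × 0.2309
Depth = 36.30 m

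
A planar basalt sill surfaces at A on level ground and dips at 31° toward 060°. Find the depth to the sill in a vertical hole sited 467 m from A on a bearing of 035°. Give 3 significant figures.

254 m

The hole lies 25° from the dip direction, so the down-dip offset is 467 × cos 25° = 423.25 m.
Depth = down-dip offset × tan(dip) = 423.25 × tan 31° = 423.25 × 0.6009
Depth = 254.31 m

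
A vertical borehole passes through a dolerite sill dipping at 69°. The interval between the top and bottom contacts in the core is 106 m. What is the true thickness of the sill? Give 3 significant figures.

38.0 m

True thickness t = h · cos(dip) = 106 × cos 69°
t = 106 × 0.3584 = 37.987 m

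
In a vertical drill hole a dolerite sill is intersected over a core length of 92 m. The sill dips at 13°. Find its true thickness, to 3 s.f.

89.6 m

True thickness t = h · cos(dip) = 92 × cos 13°
t = 92 × 0.9744 = 89.642 m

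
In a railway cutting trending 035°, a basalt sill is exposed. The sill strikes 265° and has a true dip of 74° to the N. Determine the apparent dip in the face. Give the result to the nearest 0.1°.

69.5°

The strike is 265° and the section trends 035°; the acute angle between them is β = 50°.
tan(apparent dip) = tan 74° · sin 50° = 2.6715
apparent dip = arctan 2.6715 = 69.48°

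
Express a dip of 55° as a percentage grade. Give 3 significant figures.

143%

grade % = 100 × tan 55° = 100 × 1.4281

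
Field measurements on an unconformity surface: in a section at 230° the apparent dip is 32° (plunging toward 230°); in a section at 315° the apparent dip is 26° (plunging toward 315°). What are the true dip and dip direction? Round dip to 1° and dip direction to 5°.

true dip 37°, dip direction 265°

The two traces are lines in the plane: v₁ = (sin 230°·cos 32°, cos 230°·cos 32°, −sin 32°), v₂ = (sin 315°·cos 26°, cos 315°·cos 26°, −sin 26°).
n = v₁ × v₂ = (-0.576, -0.052, 0.759) (taken with n_z > 0).
Dip δ = arctan(|n_h|/n_z) = arctan(0.578/0.759) = 37.3°.
Dip direction = atan2(-0.576, -0.052) = 265° (azimuth of n's horizontal projection).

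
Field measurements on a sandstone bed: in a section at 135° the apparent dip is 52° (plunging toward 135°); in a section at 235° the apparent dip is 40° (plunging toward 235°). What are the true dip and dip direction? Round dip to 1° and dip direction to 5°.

The two traces are lines in the plane: v₁ = (sin 135°·cos 52°, cos 135°·cos 52°, −sin 52°), v₂ = (sin 235°·cos 40°, cos 235°·cos 40°, −sin 40°).
n = v₁ × v₂ = (0.066, -0.774, 0.464) (taken with n_z > 0).
tan δ = √(n_x²+n_y²)/n_z = 0.777/0.464, so δ = 59.1°.
Dip direction = atan2(0.066, -0.774) = 175° (azimuth of n's horizontal projection).

true dip 59°, dip direction 175°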